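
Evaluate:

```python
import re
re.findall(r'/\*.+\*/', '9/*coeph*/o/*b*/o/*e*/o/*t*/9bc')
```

Scanning left to right: at [1:28] → '/*coeph*/o/*b*/o/*e*/o/*t*/'.
No capturing groups, so `findall` returns the 1 full match string.

['/*coeph*/o/*b*/o/*e*/o/*t*/']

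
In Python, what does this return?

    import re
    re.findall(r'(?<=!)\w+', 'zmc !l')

Lookahead/lookbehind check context without consuming it, so the matched span excludes the asserted characters.
Walking the string: at [5:6] → 'l'.
No capturing groups, so `findall` returns the 1 full match string.

['l']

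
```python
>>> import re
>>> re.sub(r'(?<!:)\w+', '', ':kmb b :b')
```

The negative lookahead/lookbehind blocks any match where the forbidden context is present.
`sub` substitutes '' at each match site.

':k  :b'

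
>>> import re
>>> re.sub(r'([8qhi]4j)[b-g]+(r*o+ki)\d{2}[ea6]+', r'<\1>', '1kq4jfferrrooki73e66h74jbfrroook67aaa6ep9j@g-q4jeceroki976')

'1k<q4j>h74jbfrroook67aaa6ep9j@g-<q4j>'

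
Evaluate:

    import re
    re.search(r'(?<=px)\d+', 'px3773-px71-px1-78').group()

'3773'

Lookahead/lookbehind check context without consuming it, so the matched span excludes the asserted characters.
`re.search` tries every starting position until one works.
The match spans [2:6] → '3773'.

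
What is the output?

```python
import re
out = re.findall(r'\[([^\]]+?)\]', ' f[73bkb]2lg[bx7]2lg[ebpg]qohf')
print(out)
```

Walking the string: at [2:9] match '[73bkb]', group 1 = '73bkb'; at [12:17] match '[bx7]', group 1 = 'bx7'; at [20:26] match '[ebpg]', group 1 = 'ebpg'.
With a single group, `findall` returns only what that group captured — 3 items.

['73bkb', 'bx7', 'ebpg']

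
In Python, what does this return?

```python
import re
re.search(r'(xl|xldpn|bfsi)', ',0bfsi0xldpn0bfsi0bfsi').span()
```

(2, 6)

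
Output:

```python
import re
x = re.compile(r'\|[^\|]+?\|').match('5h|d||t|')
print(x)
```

None

`match` is anchored at position 0; if the pattern doesn't fit there, it returns None.
Here the string doesn't start with a match, so the call returns None.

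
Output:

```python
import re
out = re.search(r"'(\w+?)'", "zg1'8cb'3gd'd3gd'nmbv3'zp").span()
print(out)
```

Unlike `match`, `search` isn't anchored — it looks for the pattern anywhere in the string.
The match spans [3:8] → "'8cb'".
Captured: group 1 = '8cb'.

(3, 8)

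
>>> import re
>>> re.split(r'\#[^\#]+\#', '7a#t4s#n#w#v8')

['7a', 'n', 'v8']

`split` removes every match and returns the 3 fragments in between.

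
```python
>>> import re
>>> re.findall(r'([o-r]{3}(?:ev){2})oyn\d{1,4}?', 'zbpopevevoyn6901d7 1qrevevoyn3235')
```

Pattern: exactly 3 of a character in [o-r], then the literal 'ev' repeated 2 times (captured); then the literal 'oyn', then 1 to 4 of a digit (lazy).
Walking the string: at [2:13] match 'popevevoyn6', group 1 = 'popevev'.
One capturing group, so `findall` returns just the captured substring from the one match — 1 in all.

['popevev']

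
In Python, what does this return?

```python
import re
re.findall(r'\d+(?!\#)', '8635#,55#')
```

['863', '5']

Because the assertion is negative and zero-width, positions next to the forbidden text are skipped.
With no groups in the pattern, `findall` gives back each whole match — 2 here.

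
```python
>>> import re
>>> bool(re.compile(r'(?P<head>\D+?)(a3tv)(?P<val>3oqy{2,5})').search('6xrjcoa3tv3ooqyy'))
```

Pattern: one or more of a non-digit (lazy) (captured as 'head'); then a literal 'a', then the literal '3tv' (captured); then the literal '3oq', then 2 to 5 of a literal 'y' (captured as 'val').
`re.search` scans for the first position where the pattern succeeds.
Here the pattern never matches, so the call returns None, and `bool(None)` is False.

False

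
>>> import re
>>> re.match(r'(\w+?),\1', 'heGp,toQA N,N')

None

`re.match` won't scan ahead — the pattern has to work from the very first character.
Here position 0 doesn't satisfy it, so the call returns None.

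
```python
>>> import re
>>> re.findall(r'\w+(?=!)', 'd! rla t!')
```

Because the assertion is zero-width, the text it checks is not consumed and won't appear in the result.
Since nothing is captured, `findall` lists the 2 matched substrings directly.

['d', 't']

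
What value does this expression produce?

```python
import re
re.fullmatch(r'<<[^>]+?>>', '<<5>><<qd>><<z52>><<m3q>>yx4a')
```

None

For `fullmatch`, every character of the input must be accounted for by the pattern.
Here the string isn't matched end-to-end, so the call returns None.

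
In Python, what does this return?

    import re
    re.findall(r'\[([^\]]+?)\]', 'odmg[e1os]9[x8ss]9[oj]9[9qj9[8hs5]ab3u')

['e1os', 'x8ss', 'oj', '9qj9[8hs5']

Because there's exactly one group, `findall` drops the full match and keeps group 1 from each hit.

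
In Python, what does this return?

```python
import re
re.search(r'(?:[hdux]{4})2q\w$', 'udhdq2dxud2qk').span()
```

(6, 13)

The pattern matches exactly 4 of one of [hdux] (non-capturing group); then the literal '2q', then a word character; then anchored at the end.
`re.search` scans for the first position where the pattern succeeds.
The match spans [6:13] → 'dxud2qk'.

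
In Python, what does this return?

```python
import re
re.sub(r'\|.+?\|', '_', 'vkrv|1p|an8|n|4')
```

Matches: at [4:8] → '|1p|'; at [11:14] → '|n|'.
Every occurrence is swapped for '_'.

'vkrv_an8_4'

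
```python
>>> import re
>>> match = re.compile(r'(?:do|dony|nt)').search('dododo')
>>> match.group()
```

'do'

`search` walks the string left to right and returns the first match it finds.
The match spans [0:2] → 'do'.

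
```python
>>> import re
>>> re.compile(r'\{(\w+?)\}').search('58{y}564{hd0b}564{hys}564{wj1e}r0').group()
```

'{y}'

Unlike `match`, `search` isn't anchored — it looks for the pattern anywhere in the string.
The match spans [2:5] → '{y}'.
Captured: group 1 = 'y'.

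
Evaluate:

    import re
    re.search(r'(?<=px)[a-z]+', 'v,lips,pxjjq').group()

Lookahead/lookbehind check context without consuming it, so the matched span excludes the asserted characters.
The match spans [9:12] → 'jjq'.

'jjq'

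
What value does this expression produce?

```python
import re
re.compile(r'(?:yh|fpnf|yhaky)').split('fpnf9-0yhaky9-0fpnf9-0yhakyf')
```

['', '9-0', 'aky9-0', '9-0', 'akyf']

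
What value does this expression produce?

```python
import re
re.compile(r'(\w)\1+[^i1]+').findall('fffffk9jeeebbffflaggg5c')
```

`\1` has to match the exact text group 1 already captured.
Walking the string: at [0:23] match 'fffffk9jeeebbffflaggg5c', group 1 = 'f'.
`findall` collects group 1 from the one match (1 total).

['f']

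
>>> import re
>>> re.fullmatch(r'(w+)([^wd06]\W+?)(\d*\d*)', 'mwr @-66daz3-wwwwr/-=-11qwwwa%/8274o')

None

The pattern matches one or more of a literal 'w' (captured); then any character except [wd06], then one or more of a non-word character (lazy) (captured); then zero or more of a digit, then zero or more of a digit (captured).
`re.fullmatch` is like wrapping the pattern in `^…$` (in single-line mode).
Here the string isn't matched end-to-end, so the call returns None.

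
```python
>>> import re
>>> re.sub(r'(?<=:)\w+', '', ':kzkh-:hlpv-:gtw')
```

Because the assertion is zero-width, the text it checks is not consumed and won't appear in the result.
Matches: at [1:5] → 'kzkh'; at [7:11] → 'hlpv'; at [13:16] → 'gtw'.
`sub` substitutes '' at each match site.

':-:-:'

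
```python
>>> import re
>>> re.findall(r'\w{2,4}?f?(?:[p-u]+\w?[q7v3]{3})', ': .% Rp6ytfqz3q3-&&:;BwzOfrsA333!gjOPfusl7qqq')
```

['p6ytfqz3q3', 'BwzOfrsA333', 'gjOPfusl7qq']

Pattern: 2 to 4 of a word character (lazy), then optionally the literal 'f'; then one or more of a character in [p-u], then optionally a word character, then exactly 3 of one of [q7v3] (non-capturing group).
Walking the string: at [6:16] → 'p6ytfqz3q3'; at [21:32] → 'BwzOfrsA333'; at [33:44] → 'gjOPfusl7qq'.
No capturing groups, so `findall` returns the 3 full match strings.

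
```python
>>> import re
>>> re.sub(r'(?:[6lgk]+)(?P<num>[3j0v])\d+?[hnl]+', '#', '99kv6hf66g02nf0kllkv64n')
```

The pattern matches one or more of one of [6lgk] (non-capturing group); then one of [3j0v] (captured as 'num'); then one or more of a digit (lazy), then one or more of one of [hnl].
Matches: at [2:6] → 'kv6h'; at [7:13] → '66g02n'; at [15:23] → 'kllkv64n'.
Every occurrence is swapped for '#'.

'99#f#f0#'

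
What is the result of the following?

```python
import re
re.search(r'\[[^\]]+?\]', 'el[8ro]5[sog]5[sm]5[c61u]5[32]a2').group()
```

'[8ro]'

Unlike `match`, `search` isn't anchored — it looks for the pattern anywhere in the string.
The match spans [2:7] → '[8ro]'.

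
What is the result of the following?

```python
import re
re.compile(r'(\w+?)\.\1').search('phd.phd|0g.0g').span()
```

(0, 7)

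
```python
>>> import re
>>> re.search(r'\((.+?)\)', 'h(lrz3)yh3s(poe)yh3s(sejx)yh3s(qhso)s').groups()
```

('lrz3',)

The match spans [1:7] → '(lrz3)'.
Captured: group 1 = 'lrz3'.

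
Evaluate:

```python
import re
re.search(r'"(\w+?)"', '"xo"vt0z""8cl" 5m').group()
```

Unlike `match`, `search` isn't anchored — it looks for the pattern anywhere in the string.
The match spans [0:4] → '"xo"'.
Captured: group 1 = 'xo'.

'"xo"'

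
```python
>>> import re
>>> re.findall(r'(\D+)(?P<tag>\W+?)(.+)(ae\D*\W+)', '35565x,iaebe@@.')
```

With 4 capturing groups, `findall` returns a 4-tuple per match.

[('x', ',', 'i', 'aebe@@.')]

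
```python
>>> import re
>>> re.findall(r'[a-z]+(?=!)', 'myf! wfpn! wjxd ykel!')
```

The lookaround is zero-width — it requires the adjacent text to match without consuming it, so the asserted text isn't part of the match.
`findall` yields the raw match text (3 of them) because the pattern has no groups.

['myf', 'wfpn', 'ykel']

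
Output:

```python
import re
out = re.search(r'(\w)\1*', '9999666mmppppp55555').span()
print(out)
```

(0, 4)

A backreference is literal: `\1` must see the identical characters the first group matched.
The match spans [0:4] → '9999'.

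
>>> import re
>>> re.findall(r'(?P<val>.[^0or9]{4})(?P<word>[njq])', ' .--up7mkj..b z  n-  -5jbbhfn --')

[('up7mk', 'j'), ('b z  ', 'n'), ('-  -5', 'j')]

Pattern: any character, then exactly 4 of any character except [0or9] (captured as 'val'); then one of [njq] (captured as 'word').
Scanning left to right: at [4:10] match 'up7mkj', groups = ('up7mk', 'j'); at [12:18] match 'b z  n', groups = ('b z  ', 'n'); at [18:24] match '-  -5j', groups = ('-  -5', 'j').
Multiple groups make `findall` return tuples — one 2-tuple for each match.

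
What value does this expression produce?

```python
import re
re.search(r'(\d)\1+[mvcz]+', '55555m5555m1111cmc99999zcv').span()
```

A backreference is literal: `\1` must see the identical characters the first group matched.
The match spans [0:6] → '55555m'.

(0, 6)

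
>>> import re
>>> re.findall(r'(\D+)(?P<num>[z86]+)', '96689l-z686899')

[('l-z', '6868')]

`findall` packs the 2 group values into a tuple for every match.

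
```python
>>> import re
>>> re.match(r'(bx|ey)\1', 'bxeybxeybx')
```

`\1` has to match the exact text group 1 already captured.
`re.match` won't scan ahead — the pattern has to work from the very first character.
Here position 0 doesn't satisfy it, so the call returns None.

None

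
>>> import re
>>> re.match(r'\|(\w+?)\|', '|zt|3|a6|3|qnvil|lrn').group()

'|zt|'

`match` is anchored at position 0; if the pattern doesn't fit there, it returns None.
The match spans [0:4] → '|zt|'.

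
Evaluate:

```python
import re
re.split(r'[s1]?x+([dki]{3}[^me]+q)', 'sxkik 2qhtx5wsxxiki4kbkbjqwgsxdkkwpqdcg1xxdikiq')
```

['', 'kik 2qhtx5wsxxiki4kbkbjqwgsxdkkwpqdcg1xxdikiq', '']

This matches optionally one of [s1], then one or more of the literal 'x'; then exactly 3 of one of [dki], then one or more of any character except [me], then the literal 'q' (captured).
Matches to split on: at [0:47] → 'sxkik 2qhtx5wsxxiki4kbkbjqwgsxdkkwpqdcg1xxdikiq'.
Because the pattern has a capturing group, `split` also inserts each captured text between the pieces.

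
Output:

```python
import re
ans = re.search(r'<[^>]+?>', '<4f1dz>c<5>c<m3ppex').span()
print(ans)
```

The match spans [0:7] → '<4f1dz>'.

(0, 7)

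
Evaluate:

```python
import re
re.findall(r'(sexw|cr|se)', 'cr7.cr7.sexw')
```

Branches in `(...|...)` are attempted left-to-right; the first branch that allows the whole pattern to succeed is taken.
Matches: at [0:2] match 'cr', group 1 = 'cr'; at [4:6] match 'cr', group 1 = 'cr'; at [8:12] match 'sexw', group 1 = 'sexw'.
One capturing group, so `findall` returns just the captured substring from each match — 3 in all.

['cr', 'cr', 'sexw']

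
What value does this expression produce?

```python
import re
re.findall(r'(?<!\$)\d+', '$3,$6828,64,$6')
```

The negative lookahead/lookbehind blocks any match where the forbidden context is present.
Since nothing is captured, `findall` lists the 2 matched substrings directly.

['828', '64']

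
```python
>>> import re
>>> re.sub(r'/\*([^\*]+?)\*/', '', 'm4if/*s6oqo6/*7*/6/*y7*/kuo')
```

Matches: at [12:17] → '/*7*/'; at [18:24] → '/*y7*/'.
Every occurrence is swapped for ''.

'm4if/*s6oqo66kuo'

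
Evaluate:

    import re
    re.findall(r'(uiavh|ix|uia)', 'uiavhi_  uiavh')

['uiavh', 'uiavh']

The regex engine tests alternatives in the order written; an earlier branch that matches wins even if a later one would match more.
One capturing group, so `findall` returns just the captured substring from each match — 2 in all.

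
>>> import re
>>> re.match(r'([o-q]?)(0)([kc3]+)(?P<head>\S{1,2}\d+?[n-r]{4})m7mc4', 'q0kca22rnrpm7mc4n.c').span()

The pattern matches optionally a character in [o-q] (captured); then a literal '0' (captured); then one or more of one of [kc3] (captured); then 1 to 2 of a non-whitespace character, then one or more of a digit (lazy), then exactly 4 of a character in [n-r] (captured as 'head'); then the literal 'm7m', then the literal 'c4'.
`match` is anchored at position 0; if the pattern doesn't fit there, it returns None.
The match spans [0:16] → 'q0kca22rnrpm7mc4'.
Captured: group 1 = 'q', group 2 = '0', group 3 = 'kc', group 4 = 'a22rnrp'.

(0, 16)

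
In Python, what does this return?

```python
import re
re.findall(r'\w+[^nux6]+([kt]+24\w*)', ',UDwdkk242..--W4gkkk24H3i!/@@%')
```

['k24H3i']

Pattern: one or more of a word character, then one or more of any character except [nux6]; then one or more of one of [kt], then the literal '24', then zero or more of a word character (captured).
`findall` collects group 1 from the one match (1 total).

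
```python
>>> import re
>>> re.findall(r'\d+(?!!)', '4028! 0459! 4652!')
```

['402', '045', '465']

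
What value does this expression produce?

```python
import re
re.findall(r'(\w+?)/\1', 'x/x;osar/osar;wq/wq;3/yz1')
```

After group 1 captures some text, `\1` only succeeds where that same text appears again.
Because there's exactly one group, `findall` drops the full match and keeps group 1 from each hit.

['x', 'osar', 'wq']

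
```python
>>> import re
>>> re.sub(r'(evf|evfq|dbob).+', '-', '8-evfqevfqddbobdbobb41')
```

'8--'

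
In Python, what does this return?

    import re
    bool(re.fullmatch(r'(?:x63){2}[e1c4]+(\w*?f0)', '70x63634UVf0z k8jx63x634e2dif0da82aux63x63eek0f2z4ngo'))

False

This matches the literal 'x63' repeated 2 times, then one or more of one of [e1c4]; then zero or more of a word character (lazy), then the literal 'f0' (captured).
`re.fullmatch` is like wrapping the pattern in `^…$` (in single-line mode).
Here the pattern can't cover the whole string, so the call returns None, and `bool(None)` is False.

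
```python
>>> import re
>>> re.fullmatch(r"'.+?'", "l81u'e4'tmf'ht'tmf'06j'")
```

`re.fullmatch` requires the pattern to consume the entire string.
Here the string isn't matched end-to-end, so the call returns None.

None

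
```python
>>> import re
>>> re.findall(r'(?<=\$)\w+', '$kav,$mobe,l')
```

The `(?=…)`/`(?<=…)` assertion just peeks at neighbouring text; it doesn't advance the match position.
With no groups in the pattern, `findall` gives back each whole match — 2 here.

['kav', 'mobe']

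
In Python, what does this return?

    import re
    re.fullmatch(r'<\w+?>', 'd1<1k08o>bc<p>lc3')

None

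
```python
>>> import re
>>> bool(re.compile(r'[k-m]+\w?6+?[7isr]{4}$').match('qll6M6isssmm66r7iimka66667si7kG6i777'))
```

False

`re.match` only tries the pattern at the start of the string.
Here position 0 doesn't satisfy it, so the call returns None, and `bool(None)` is False.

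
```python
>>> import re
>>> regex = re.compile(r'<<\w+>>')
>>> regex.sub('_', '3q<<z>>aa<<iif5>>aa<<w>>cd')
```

'3q_aa_aa_cd'

Matches: at [2:7] → '<<z>>'; at [9:17] → '<<iif5>>'; at [19:24] → '<<w>>'.
Each match is replaced by '_'.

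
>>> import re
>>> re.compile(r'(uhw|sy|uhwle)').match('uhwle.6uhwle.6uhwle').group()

'uhw'

The regex engine tests alternatives in the order written; an earlier branch that matches wins even if a later one would match more.
`re.match` won't scan ahead — the pattern has to work from the very first character.
The match spans [0:3] → 'uhw'.
Captured: group 1 = 'uhw'.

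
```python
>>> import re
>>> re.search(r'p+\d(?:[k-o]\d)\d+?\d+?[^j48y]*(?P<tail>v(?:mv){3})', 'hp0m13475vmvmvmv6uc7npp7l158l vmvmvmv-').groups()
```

('vmvmvmv',)

The pattern matches one or more of the literal 'p', then a digit; then a character in [k-o], then a digit (non-capturing group); then one or more of a digit (lazy), then one or more of a digit (lazy), then zero or more of any character except [j48y]; then a literal 'v', then the literal 'mv' repeated 3 times (captured as 'tail').
`re.search` scans for the first position where the pattern succeeds.
The match spans [1:16] → 'p0m13475vmvmvmv'.
Captured: group 1 = 'vmvmvmv'.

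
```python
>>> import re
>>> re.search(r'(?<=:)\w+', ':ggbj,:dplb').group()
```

The lookaround is zero-width — it requires the adjacent text to match without consuming it, so the asserted text isn't part of the match.
`re.search` scans for the first position where the pattern succeeds.
The match spans [1:5] → 'ggbj'.

'ggbj'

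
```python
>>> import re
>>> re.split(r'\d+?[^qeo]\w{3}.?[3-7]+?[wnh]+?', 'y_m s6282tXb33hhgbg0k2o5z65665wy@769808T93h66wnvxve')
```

With the lazy modifier that quantifier settles for the fewest repetitions that let the rest of the pattern succeed (the atoms after it are unaffected and can still be greedy).
The string is cut at each match, leaving 4 pieces.

['y_m s', 'hgbg', 'y@', '66wnvxve']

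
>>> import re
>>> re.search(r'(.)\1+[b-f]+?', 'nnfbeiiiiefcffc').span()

(0, 3)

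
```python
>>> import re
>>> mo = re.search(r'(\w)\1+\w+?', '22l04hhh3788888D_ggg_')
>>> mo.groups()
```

`\1` has to match the exact text group 1 already captured.
Unlike `match`, `search` isn't anchored — it looks for the pattern anywhere in the string.
The match spans [0:3] → '22l'.
Captured: group 1 = '2'.

('2',)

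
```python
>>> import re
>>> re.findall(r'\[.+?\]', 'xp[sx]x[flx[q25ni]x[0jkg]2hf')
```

Because the quantifier is non-greedy, it stops expanding at the earliest point where the rest of the pattern can succeed.
Scanning left to right: at [2:6] → '[sx]'; at [7:18] → '[flx[q25ni]'; at [19:25] → '[0jkg]'.
With no groups in the pattern, `findall` gives back each whole match — 3 here.

['[sx]', '[flx[q25ni]', '[0jkg]']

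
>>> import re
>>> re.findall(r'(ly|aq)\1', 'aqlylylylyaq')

['ly', 'ly']

After group 1 captures some text, `\1` only succeeds where that same text appears again.
Scanning left to right: at [2:6] match 'lyly', group 1 = 'ly'; at [6:10] match 'lyly', group 1 = 'ly'.
Because there's exactly one group, `findall` drops the full match and keeps group 1 from each hit.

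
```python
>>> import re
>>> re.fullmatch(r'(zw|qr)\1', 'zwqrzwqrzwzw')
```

None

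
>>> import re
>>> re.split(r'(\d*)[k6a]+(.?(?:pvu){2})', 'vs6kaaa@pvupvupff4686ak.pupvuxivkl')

['vs', '6', '@pvupvu', 'pff4686ak.pupvuxivkl']

This matches zero or more of a digit (captured); then one or more of one of [k6a]; then optionally any character, then the literal 'pvu' repeated 2 times (captured).
Matches to split on: at [2:14] → '6kaaa@pvupvu'.
`re.split` interleaves the captured-group text with the surrounding fragments.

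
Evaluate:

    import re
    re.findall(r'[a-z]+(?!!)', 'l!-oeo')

['oeo']

`(?!…)`/`(?<!…)` only lets a position through if the neighbouring text does NOT match; no characters are consumed.
Matches: at [3:6] → 'oeo'.
`findall` yields the raw match text (1 of them) because the pattern has no groups.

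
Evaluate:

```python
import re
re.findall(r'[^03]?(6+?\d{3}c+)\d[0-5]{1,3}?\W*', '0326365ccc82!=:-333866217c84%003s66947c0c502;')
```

['6365ccc', '66217c']

With a single group, `findall` returns only what that group captured — 2 items.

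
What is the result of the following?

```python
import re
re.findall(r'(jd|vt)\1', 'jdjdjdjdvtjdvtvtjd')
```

['jd', 'jd', 'vt']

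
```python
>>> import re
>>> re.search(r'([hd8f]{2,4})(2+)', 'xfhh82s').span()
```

(1, 6)

The match spans [1:6] → 'fhh82'.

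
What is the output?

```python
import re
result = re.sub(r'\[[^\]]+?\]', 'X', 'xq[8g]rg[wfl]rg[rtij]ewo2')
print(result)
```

xqXrgXrgXewo2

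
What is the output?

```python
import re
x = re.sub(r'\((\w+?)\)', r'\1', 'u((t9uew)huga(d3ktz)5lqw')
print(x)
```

u(t9uewhugad3ktz5lqw

`\1` in the replacement pulls in group 1's text for each match.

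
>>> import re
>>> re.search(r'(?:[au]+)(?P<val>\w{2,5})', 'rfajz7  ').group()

'ajz7'

This matches one or more of one of [au] (non-capturing group); then 2 to 5 of a word character (captured as 'val').
`re.search` scans for the first position where the pattern succeeds.
The match spans [2:6] → 'ajz7'.
Captured: group 1 = 'jz7'.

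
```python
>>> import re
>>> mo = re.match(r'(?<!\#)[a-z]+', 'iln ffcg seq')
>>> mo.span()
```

(0, 3)

A negative assertion filters positions out without eating any characters.
`re.match` won't scan ahead — the pattern has to work from the very first character.
The match spans [0:3] → 'iln'.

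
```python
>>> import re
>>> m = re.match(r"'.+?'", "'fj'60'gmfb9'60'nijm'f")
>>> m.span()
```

(0, 4)

Lazy quantifiers expand one character at a time until the remainder of the pattern can match.
With `match`, the pattern is implicitly anchored at the beginning.
The match spans [0:4] → "'fj'".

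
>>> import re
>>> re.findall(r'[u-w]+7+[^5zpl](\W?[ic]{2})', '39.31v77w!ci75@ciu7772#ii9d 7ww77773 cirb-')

['!ci', '#ii', ' ci']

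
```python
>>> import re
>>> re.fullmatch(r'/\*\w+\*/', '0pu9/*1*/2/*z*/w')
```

`re.fullmatch` is like wrapping the pattern in `^…$` (in single-line mode).
Here the pattern can't cover the whole string, so the call returns None.

None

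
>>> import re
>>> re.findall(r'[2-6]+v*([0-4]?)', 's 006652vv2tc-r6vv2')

This matches one or more of a character in [2-6], then zero or more of a literal 'v'; then optionally a character in [0-4] (captured).
Walking the string: at [4:11] match '6652vv2', group 1 = '2'; at [15:19] match '6vv2', group 1 = '2'.
One capturing group, so `findall` returns just the captured substring from each match — 2 in all.

['2', '2']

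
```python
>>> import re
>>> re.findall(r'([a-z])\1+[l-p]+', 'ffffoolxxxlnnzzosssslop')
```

`\1` is not a pattern — it's the concrete string captured by group 1, re-applied verbatim.
Scanning left to right: at [0:7] match 'ffffool', group 1 = 'f'; at [7:13] match 'xxxlnn', group 1 = 'x'; at [13:16] match 'zzo', group 1 = 'z'; at [16:23] match 'sssslop', group 1 = 's'.
With a single group, `findall` returns only what that group captured — 4 items.

['f', 'x', 'z', 's']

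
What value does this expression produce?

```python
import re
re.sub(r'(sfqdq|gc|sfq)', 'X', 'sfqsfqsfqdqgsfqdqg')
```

'XXXgXg'

Alternation isn't longest-match — the leftmost alternative that fits at this position is chosen.
Matches: at [0:3] → 'sfq'; at [3:6] → 'sfq'; at [6:11] → 'sfqdq'; at [12:17] → 'sfqdq'.
Each match is replaced by 'X'.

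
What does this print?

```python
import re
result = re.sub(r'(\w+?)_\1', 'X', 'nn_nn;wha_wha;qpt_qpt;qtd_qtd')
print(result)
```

X;X;X;X

After group 1 captures some text, `\1` only succeeds where that same text appears again.
Matches: at [0:5] → 'nn_nn'; at [6:13] → 'wha_wha'; at [14:21] → 'qpt_qpt'; at [22:29] → 'qtd_qtd'.
Every occurrence is swapped for 'X'.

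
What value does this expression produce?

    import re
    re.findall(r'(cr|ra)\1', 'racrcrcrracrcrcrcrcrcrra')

['cr', 'cr', 'cr', 'cr']

`\1` has to match the exact text group 1 already captured.
Walking the string: at [2:6] match 'crcr', group 1 = 'cr'; at [10:14] match 'crcr', group 1 = 'cr'; at [14:18] match 'crcr', group 1 = 'cr'; at [18:22] match 'crcr', group 1 = 'cr'.
`findall` collects group 1 from each match (4 total).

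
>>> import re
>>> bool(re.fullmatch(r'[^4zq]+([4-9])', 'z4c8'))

False

Pattern: one or more of any character except [4zq]; then a character in [4-9] (captured).
`re.fullmatch` requires the pattern to consume the entire string.
Here the string isn't matched end-to-end, so the call returns None, and `bool(None)` is False.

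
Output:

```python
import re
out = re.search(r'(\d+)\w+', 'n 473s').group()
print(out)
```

Pattern: one or more of a digit (captured); then one or more of a word character.
`re.search` tries every starting position until one works.
The match spans [2:6] → '473s'.
Captured: group 1 = '473'.

473s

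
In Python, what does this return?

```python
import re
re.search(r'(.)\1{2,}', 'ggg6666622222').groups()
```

After group 1 captures some text, `\1` only succeeds where that same text appears again.
Unlike `match`, `search` isn't anchored — it looks for the pattern anywhere in the string.
The match spans [0:3] → 'ggg'.
Captured: group 1 = 'g'.

('g',)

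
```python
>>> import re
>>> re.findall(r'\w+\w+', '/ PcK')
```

['PcK']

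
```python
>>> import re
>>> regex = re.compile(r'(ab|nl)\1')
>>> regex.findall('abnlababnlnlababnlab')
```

A backreference is literal: `\1` must see the identical characters the first group matched.
Scanning left to right: at [4:8] match 'abab', group 1 = 'ab'; at [8:12] match 'nlnl', group 1 = 'nl'; at [12:16] match 'abab', group 1 = 'ab'.
With a single group, `findall` returns only what that group captured — 3 items.

['ab', 'nl', 'ab']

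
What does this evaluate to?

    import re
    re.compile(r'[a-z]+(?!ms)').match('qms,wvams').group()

'qms'

With `match`, the pattern is implicitly anchored at the beginning.
The match spans [0:3] → 'qms'.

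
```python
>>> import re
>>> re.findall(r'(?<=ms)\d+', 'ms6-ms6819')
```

['6', '6819']

The positive lookaround only admits positions where the adjacent text matches; those characters stay outside the span.
Since nothing is captured, `findall` lists the 2 matched substrings directly.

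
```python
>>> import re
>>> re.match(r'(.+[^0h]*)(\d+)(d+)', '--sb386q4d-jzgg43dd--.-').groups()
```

('--sb386q4d-jzgg4', '3', 'dd')

The match spans [0:19] → '--sb386q4d-jzgg43dd'.
Captured: group 1 = '--sb386q4d-jzgg4', group 2 = '3', group 3 = 'dd'.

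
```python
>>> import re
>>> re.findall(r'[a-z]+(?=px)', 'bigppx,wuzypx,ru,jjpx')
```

['bigp', 'wuzy', 'jj']

Because the assertion is zero-width, the text it checks is not consumed and won't appear in the result.
No capturing groups, so `findall` returns the 3 full match strings.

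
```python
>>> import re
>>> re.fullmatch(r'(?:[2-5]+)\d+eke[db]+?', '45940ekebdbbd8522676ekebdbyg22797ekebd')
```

None

This matches one or more of a character in [2-5] (non-capturing group); then one or more of a digit; then the literal 'eke', then one or more of one of [db] (lazy).
`fullmatch` succeeds only if the pattern covers the string from start to end.
Here there's no way to consume every character, so the call returns None.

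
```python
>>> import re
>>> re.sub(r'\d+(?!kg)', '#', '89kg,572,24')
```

`(?!…)`/`(?<!…)` only lets a position through if the neighbouring text does NOT match; no characters are consumed.
Matches: at [0:1] → '8'; at [5:8] → '572'; at [9:11] → '24'.
`sub` substitutes '#' at each match site.

'#9kg,#,#'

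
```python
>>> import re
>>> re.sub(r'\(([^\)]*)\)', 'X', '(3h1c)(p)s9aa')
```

`sub` substitutes 'X' at each match site.

'XXs9aa'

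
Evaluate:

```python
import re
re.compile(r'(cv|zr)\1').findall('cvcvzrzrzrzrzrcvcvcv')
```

['cv', 'zr', 'zr', 'cv']

A backreference is literal: `\1` must see the identical characters the first group matched.
Walking the string: at [0:4] match 'cvcv', group 1 = 'cv'; at [4:8] match 'zrzr', group 1 = 'zr'; at [8:12] match 'zrzr', group 1 = 'zr'; at [14:18] match 'cvcv', group 1 = 'cv'.
One capturing group, so `findall` returns just the captured substring from each match — 4 in all.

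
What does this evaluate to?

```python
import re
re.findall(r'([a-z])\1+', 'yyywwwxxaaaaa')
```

['y', 'w', 'x', 'a']

A backreference is literal: `\1` must see the identical characters the first group matched.
Walking the string: at [0:3] match 'yyy', group 1 = 'y'; at [3:6] match 'www', group 1 = 'w'; at [6:8] match 'xx', group 1 = 'x'; at [8:13] match 'aaaaa', group 1 = 'a'.
One capturing group, so `findall` returns just the captured substring from each match — 4 in all.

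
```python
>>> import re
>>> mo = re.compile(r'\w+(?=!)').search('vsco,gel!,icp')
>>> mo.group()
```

'gel'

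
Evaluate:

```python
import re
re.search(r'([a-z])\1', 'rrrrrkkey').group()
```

The backreference `\1` re-matches whatever the first group consumed, character for character.
`re.search` tries every starting position until one works.
The match spans [0:2] → 'rr'.
Captured: group 1 = 'r'.

'rr'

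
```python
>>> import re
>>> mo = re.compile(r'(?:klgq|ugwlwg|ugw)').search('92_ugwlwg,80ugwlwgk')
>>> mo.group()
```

The regex engine tests alternatives in the order written; an earlier branch that matches wins even if a later one would match more.
Unlike `match`, `search` isn't anchored — it looks for the pattern anywhere in the string.
The match spans [3:9] → 'ugwlwg'.

'ugwlwg'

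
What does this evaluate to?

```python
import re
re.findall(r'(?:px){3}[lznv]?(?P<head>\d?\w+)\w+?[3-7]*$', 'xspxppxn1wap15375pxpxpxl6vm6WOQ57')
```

Pattern: the literal 'px' repeated 3 times, then optionally one of [lznv]; then optionally a digit, then one or more of a word character (captured as 'head'); then one or more of a word character (lazy), then zero or more of a character in [3-7]; then anchored at the end.
Scanning left to right: at [17:33] match 'pxpxpxl6vm6WOQ57', group 1 = '6vm6WOQ5'.
Because there's exactly one group, `findall` drops the full match and keeps group 1 from the one hit.

['6vm6WOQ5']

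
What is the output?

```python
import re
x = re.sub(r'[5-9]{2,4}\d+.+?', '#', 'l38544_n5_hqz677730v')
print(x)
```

The pattern matches 2 to 4 of a character in [5-9], then one or more of a digit; then one or more of any character (lazy).
A `+?`/`*?`/`{m,n}?` starts at its minimum and grows only as far as needed for what follows to match.
Matches: at [2:7] → '8544_'; at [13:20] → '677730v'.
Each match is replaced by '#'.

l3#n5_hqz#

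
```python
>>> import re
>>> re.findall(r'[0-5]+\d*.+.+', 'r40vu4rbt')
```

['40vu4rbt']

The pattern matches one or more of a character in [0-5], then zero or more of a digit; then one or more of any character; then one or more of any character.
Walking the string: at [1:9] → '40vu4rbt'.
Since nothing is captured, `findall` lists the 1 matched substring directly.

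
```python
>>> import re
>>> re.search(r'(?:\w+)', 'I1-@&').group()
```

'I1'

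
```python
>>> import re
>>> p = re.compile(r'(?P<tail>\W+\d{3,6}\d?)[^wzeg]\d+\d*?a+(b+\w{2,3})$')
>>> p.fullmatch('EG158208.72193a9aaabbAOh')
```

None

This matches one or more of a non-word character, then 3 to 6 of a digit, then optionally a digit (captured as 'tail'); then any character except [wzeg]; then one or more of a digit, then zero or more of a digit (lazy), then one or more of a literal 'a'; then one or more of a literal 'b', then 2 to 3 of a word character (captured); then anchored at the end.
`re.fullmatch` requires the pattern to consume the entire string.
Here there's no way to consume every character, so the call returns None.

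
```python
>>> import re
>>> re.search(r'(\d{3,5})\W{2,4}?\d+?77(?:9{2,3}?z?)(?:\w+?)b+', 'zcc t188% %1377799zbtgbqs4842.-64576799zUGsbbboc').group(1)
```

'188'

The match spans [5:23] → '188% %1377799zbtgb'.
Captured: group 1 = '188'.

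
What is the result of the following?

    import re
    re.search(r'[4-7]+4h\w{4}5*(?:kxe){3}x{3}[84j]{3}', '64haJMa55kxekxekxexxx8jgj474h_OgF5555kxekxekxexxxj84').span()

(25, 52)

This matches one or more of a character in [4-7], then the literal '4h', then exactly 4 of a word character; then zero or more of a literal '5'; then the literal 'kxe' repeated 3 times, then exactly 3 of the literal 'x', then exactly 3 of one of [84j].
`re.search` tries every starting position until one works.
The match spans [25:52] → '474h_OgF5555kxekxekxexxxj84'.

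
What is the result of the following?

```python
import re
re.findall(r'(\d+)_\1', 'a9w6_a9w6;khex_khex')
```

[]

`\1` is not a pattern — it's the concrete string captured by group 1, re-applied verbatim.
One capturing group, so `findall` returns just the captured substring from each match — 0 in all.
Nothing in the string satisfies the pattern, so the list is empty.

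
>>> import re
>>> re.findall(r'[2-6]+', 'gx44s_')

This matches one or more of a character in [2-6].
Matches: at [2:4] → '44'.
Since nothing is captured, `findall` lists the 1 matched substring directly.

['44']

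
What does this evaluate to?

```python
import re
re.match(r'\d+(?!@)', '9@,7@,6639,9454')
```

None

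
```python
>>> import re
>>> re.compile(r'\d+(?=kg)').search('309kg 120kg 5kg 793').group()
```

Lookahead/lookbehind check context without consuming it, so the matched span excludes the asserted characters.
`search` walks the string left to right and returns the first match it finds.
The match spans [0:3] → '309'.

'309'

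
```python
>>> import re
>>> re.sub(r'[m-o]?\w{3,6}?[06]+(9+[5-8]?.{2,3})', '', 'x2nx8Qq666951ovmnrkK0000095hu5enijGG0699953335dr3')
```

This matches optionally a character in [m-o], then 3 to 6 of a word character (lazy), then one or more of one of [06]; then one or more of the literal '9', then optionally a character in [5-8], then 2 to 3 of any character (captured).
Matches: at [1:15] → '2nx8Qq666951ov'; at [15:30] → 'mnrkK0000095hu5'; at [30:45] → 'enijGG069995333'.
`sub` substitutes '' at each match site.

'x5dr3'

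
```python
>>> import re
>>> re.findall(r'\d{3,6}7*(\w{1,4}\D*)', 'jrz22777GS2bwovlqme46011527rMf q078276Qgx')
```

['GS2bwovlqme', '27rMf q', 'Qgx']

Pattern: 3 to 6 of a digit, then zero or more of the literal '7'; then 1 to 4 of a word character, then zero or more of a non-digit (captured).
Scanning left to right: at [3:19] match '22777GS2bwovlqme', group 1 = 'GS2bwovlqme'; at [19:32] match '46011527rMf q', group 1 = '27rMf q'; at [32:41] match '078276Qgx', group 1 = 'Qgx'.
`findall` collects group 1 from each match (3 total).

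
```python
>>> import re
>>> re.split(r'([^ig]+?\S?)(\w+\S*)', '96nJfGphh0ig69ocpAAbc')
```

['', '96', 'nJfGphh0ig69ocpAAbc', '']

This matches one or more of any character except [ig] (lazy), then optionally a non-whitespace character (captured); then one or more of a word character, then zero or more of a non-whitespace character (captured).
A `+?`/`*?`/`{m,n}?` starts at its minimum and grows only as far as needed for what follows to match.
Matches to split on: at [0:21] → '96nJfGphh0ig69ocpAAbc'.
With a capturing group present, the delimiter's captured portion is kept in the result list.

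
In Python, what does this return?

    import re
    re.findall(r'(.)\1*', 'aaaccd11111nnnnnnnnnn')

['a', 'c', 'd', '1', 'n']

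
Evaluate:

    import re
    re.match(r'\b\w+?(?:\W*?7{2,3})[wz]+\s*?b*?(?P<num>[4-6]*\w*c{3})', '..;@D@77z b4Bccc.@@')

`re.match` only tries the pattern at the start of the string.
Here the pattern fails at index 0, so the call returns None.

None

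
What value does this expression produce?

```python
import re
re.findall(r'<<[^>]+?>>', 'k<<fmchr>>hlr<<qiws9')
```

['<<fmchr>>']

With no groups in the pattern, `findall` gives back each whole match — 1 here.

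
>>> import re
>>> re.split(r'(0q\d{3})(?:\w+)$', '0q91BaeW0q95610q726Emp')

['0q91BaeW', '0q956', '']

The pattern matches the literal '0q', then exactly 3 of a digit (captured); then one or more of a word character (non-capturing group); then anchored at the end.
With a capturing group present, the delimiter's captured portion is kept in the result list.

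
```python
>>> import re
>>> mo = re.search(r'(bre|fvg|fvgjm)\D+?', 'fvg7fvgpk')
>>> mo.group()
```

`search` walks the string left to right and returns the first match it finds.
The match spans [4:8] → 'fvgp'.
Captured: group 1 = 'fvg'.

'fvgp'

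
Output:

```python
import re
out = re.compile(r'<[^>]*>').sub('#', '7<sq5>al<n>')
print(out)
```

7#al#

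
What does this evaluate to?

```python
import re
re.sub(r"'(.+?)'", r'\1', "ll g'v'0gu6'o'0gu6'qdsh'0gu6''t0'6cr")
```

"ll gv0gu6o0gu6qdsh0gu6't06cr"

Matches: at [4:7] → "'v'"; at [11:14] → "'o'"; at [18:24] → "'qdsh'"; at [28:33] → "''t0'".
`\1` in the replacement pulls in group 1's text for each match.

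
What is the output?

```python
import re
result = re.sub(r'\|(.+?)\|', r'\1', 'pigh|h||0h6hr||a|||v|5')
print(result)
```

pighh0h6hra|v5

Each match is replaced using the text its own group 1 captured.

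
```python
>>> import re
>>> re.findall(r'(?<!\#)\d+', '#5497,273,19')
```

['497', '273', '19']

Because the assertion is negative and zero-width, positions next to the forbidden text are skipped.
No capturing groups, so `findall` returns the 3 full match strings.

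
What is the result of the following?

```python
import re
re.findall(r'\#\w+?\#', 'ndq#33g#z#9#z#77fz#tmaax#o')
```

Scanning left to right: at [3:8] → '#33g#'; at [9:12] → '#9#'; at [13:19] → '#77fz#'.
`findall` yields the raw match text (3 of them) because the pattern has no groups.

['#33g#', '#9#', '#77fz#']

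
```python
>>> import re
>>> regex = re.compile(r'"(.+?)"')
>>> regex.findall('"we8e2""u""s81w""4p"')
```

['we8e2', 'u', 's81w', '4p']

One capturing group, so `findall` returns just the captured substring from each match — 4 in all.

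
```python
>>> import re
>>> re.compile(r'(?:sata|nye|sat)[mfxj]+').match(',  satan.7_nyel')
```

`re.match` only tries the pattern at the start of the string.
Here the pattern fails at index 0, so the call returns None.

None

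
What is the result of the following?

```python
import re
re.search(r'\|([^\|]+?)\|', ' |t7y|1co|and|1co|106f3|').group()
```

`search` walks the string left to right and returns the first match it finds.
The match spans [1:6] → '|t7y|'.
Captured: group 1 = 't7y'.

'|t7y|'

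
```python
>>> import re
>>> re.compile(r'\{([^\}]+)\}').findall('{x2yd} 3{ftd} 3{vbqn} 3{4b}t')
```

Matches: at [0:6] match '{x2yd}', group 1 = 'x2yd'; at [8:13] match '{ftd}', group 1 = 'ftd'; at [15:21] match '{vbqn}', group 1 = 'vbqn'; at [23:27] match '{4b}', group 1 = '4b'.
Because there's exactly one group, `findall` drops the full match and keeps group 1 from each hit.

['x2yd', 'ftd', 'vbqn', '4b']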